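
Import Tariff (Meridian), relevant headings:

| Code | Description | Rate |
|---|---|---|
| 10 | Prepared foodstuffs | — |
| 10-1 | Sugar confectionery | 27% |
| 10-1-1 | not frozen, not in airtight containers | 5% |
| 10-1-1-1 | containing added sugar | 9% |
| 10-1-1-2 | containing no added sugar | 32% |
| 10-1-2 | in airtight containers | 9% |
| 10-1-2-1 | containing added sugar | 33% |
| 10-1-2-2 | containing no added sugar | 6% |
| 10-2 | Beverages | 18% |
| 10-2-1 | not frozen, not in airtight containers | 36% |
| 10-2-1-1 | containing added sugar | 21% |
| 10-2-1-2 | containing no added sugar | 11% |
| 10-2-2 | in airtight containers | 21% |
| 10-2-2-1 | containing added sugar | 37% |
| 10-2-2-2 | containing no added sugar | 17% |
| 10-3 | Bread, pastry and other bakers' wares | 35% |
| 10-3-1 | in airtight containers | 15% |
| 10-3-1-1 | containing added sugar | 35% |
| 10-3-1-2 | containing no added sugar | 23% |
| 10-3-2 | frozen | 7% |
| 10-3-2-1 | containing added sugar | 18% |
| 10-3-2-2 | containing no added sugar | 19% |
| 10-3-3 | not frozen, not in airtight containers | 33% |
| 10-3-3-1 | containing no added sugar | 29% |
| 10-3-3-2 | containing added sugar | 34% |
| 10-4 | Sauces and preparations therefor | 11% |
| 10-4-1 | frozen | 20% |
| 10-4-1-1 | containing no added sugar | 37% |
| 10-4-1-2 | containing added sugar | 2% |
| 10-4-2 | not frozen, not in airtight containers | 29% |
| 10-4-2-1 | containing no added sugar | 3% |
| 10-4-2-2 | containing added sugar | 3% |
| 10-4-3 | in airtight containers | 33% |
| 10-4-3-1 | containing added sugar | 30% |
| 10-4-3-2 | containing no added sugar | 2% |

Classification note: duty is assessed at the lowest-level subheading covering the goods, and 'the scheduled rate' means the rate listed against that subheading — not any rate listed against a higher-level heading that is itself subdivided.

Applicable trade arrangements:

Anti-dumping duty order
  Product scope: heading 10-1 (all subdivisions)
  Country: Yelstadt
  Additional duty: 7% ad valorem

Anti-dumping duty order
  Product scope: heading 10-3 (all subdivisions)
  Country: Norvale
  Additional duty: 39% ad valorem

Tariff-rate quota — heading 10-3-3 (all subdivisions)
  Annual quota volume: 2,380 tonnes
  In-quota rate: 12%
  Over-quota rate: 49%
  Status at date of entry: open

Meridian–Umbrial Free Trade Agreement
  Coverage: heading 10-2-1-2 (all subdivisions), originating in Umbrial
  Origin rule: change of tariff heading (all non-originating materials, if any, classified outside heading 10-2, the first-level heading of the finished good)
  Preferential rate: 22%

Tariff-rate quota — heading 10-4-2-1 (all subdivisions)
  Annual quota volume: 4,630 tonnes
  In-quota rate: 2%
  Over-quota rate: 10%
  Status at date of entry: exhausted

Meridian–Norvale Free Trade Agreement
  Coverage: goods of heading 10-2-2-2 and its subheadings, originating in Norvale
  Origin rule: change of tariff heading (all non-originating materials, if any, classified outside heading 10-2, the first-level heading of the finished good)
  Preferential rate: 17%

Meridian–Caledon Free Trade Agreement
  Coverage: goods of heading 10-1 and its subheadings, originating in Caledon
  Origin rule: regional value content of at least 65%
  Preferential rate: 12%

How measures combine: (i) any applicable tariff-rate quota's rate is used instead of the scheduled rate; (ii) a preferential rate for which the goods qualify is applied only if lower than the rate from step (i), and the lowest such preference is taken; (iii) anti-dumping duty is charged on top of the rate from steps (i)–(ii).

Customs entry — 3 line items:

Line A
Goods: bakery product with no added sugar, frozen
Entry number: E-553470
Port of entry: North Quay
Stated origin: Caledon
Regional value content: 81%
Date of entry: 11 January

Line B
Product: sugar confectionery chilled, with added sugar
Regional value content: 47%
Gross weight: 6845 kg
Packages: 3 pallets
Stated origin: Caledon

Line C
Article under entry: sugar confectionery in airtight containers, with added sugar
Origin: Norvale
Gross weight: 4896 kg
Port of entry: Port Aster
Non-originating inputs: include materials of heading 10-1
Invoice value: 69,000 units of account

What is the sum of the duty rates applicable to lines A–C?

61%

Line A: bakery product → 10-3; frozen → 10-3-2; with no added sugar → 10-3-2-2. Scheduled 19%. Caledon agreement on 10-1: 10-3-2-2 not covered. → 19%.
Line B: sugar confectionery → 10-1; chilled → 10-1-1; with added sugar → 10-1-1-1. Scheduled 9%. Caledon agreement on 10-1: RVC < 65%. → 9%.
Line C: sugar confectionery → 10-1; in airtight containers → 10-1-2; with added sugar → 10-1-2-1. Scheduled 33%. Norvale agreement on 10-2-2-2: 10-1-2-1 not covered. → 33%.
Sum: 19% + 9% + 33% = 61%.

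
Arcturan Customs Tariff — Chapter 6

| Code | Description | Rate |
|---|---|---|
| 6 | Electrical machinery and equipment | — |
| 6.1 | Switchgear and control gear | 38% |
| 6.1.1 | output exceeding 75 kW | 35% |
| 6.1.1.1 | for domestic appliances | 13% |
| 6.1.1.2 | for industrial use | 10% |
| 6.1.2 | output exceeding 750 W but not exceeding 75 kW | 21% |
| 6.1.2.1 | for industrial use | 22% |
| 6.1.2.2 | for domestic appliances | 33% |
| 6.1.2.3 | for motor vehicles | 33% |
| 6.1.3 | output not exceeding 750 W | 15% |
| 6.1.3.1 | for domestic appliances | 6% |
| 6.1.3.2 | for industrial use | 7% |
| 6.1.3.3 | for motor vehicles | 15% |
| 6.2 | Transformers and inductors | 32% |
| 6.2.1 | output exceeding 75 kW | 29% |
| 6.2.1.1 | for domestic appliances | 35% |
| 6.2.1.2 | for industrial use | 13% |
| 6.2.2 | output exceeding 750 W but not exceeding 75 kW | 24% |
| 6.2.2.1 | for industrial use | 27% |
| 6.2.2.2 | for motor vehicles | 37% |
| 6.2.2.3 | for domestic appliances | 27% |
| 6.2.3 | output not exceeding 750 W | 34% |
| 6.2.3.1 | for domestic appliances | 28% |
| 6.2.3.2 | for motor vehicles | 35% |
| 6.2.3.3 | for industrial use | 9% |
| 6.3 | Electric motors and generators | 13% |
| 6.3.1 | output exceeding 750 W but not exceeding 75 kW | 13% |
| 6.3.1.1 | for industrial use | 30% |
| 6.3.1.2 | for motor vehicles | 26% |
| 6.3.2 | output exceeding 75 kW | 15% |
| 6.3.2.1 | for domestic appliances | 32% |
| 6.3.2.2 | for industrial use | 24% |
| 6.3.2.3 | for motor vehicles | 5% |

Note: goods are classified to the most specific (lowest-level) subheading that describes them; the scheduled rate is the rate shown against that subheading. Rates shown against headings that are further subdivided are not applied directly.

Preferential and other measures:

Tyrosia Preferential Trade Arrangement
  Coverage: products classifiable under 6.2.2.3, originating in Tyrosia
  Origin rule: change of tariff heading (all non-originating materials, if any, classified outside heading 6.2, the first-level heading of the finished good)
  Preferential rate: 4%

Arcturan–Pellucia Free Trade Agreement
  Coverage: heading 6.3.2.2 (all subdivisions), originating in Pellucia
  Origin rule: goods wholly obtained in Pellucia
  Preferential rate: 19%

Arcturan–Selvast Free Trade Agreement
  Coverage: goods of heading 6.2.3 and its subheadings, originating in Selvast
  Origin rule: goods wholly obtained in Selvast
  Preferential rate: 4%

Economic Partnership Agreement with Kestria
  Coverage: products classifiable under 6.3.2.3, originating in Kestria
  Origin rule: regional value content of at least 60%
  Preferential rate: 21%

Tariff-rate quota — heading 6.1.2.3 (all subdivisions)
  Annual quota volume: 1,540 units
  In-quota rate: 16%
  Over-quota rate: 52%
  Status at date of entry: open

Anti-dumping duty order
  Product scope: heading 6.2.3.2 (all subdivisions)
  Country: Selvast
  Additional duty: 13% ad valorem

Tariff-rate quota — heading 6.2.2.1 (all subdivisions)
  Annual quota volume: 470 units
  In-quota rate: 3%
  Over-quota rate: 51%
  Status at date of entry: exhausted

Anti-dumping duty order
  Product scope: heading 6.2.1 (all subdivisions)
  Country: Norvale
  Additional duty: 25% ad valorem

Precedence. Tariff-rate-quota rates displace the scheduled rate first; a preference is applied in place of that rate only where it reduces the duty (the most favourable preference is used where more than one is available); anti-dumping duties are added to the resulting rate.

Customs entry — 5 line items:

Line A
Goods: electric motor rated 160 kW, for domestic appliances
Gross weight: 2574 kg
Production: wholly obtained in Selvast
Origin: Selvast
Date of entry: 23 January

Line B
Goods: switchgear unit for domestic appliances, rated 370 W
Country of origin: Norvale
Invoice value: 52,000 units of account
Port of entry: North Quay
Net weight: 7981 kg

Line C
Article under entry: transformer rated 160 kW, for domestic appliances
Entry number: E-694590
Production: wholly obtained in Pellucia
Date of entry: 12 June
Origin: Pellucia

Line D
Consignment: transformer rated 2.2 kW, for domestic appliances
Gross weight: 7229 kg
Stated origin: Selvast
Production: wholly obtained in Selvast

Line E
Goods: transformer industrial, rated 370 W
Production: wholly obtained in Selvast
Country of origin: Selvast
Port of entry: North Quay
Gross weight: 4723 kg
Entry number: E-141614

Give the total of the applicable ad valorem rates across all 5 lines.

104%

Line A: electric motor → 6.3; rated 160 kW → 6.3.2; for domestic appliances → 6.3.2.1. Scheduled 32%. Selvast agreement on 6.2.3: 6.3.2.1 not covered. → 32%.
Line B: switchgear unit → 6.1; rated 370 W → 6.1.3; for domestic appliances → 6.1.3.1. Scheduled 6%. No special measure applies. → 6%.
Line C: transformer → 6.2; rated 160 kW → 6.2.1; for domestic appliances → 6.2.1.1. Scheduled 35%. Pellucia agreement on 6.3.2.2: 6.2.1.1 not covered. → 35%.
Line D: transformer → 6.2; rated 2.2 kW → 6.2.2; for domestic appliances → 6.2.2.3. Scheduled 27%. Selvast agreement on 6.2.3: 6.2.2.3 not covered. → 27%.
Line E: transformer → 6.2; rated 370 W → 6.2.3; industrial → 6.2.3.3. Scheduled 9%. Selvast agreement on 6.2.3: wholly obtained → 4% available; preferential 4%. → 4%.
Sum: 32% + 6% + 35% + 27% + 4% = 104%.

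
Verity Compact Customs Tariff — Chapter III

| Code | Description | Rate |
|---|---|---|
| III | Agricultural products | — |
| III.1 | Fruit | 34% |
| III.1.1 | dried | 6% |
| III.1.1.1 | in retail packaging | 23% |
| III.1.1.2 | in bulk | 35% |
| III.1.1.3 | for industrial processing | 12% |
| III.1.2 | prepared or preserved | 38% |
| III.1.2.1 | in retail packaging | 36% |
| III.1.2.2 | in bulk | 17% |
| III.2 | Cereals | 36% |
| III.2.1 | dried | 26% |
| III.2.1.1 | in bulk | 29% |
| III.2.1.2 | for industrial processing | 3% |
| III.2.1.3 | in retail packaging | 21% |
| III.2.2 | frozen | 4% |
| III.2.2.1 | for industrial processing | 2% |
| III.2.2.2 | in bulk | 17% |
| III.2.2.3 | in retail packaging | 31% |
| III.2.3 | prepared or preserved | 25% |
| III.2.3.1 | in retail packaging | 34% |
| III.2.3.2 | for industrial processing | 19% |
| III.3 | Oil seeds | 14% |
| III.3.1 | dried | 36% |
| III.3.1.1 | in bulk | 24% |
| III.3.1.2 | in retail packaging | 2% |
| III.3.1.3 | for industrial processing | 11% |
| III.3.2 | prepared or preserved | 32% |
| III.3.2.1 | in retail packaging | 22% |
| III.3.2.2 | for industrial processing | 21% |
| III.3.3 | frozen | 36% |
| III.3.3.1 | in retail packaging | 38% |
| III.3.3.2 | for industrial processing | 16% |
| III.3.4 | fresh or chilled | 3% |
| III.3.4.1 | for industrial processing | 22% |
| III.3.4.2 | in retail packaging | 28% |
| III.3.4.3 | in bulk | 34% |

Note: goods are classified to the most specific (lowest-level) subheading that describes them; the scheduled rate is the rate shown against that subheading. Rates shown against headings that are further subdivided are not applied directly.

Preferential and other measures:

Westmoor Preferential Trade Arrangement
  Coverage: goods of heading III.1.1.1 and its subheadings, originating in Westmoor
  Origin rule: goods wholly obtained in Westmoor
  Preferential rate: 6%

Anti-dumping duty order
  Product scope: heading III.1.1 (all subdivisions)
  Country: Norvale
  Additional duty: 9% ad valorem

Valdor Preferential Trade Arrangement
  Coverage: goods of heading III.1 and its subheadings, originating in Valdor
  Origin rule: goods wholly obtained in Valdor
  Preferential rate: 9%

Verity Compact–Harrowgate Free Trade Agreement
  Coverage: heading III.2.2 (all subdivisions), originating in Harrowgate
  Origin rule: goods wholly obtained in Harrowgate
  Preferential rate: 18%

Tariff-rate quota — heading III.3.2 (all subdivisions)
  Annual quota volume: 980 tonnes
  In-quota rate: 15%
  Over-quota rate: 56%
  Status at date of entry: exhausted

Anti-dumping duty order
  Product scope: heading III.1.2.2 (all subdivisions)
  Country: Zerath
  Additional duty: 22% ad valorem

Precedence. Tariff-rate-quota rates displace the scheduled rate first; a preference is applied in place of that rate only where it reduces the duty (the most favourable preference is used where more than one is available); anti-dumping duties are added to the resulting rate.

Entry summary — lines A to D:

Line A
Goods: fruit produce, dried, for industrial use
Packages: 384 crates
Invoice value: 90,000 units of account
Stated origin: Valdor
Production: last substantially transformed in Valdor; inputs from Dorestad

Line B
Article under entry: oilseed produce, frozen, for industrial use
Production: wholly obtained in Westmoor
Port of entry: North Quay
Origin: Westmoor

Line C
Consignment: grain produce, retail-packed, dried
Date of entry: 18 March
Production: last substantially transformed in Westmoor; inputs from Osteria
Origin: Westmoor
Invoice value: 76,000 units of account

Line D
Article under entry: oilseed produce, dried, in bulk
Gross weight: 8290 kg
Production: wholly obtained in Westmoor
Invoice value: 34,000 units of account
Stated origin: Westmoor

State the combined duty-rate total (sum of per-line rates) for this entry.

Line A: fruit → III.1; dried → III.1.1; for industrial use → III.1.1.3. Scheduled 12%. Valdor agreement on III.1: not wholly obtained. → 12%.
Line B: oilseed → III.3; frozen → III.3.3; for industrial use → III.3.3.2. Scheduled 16%. Westmoor agreement on III.1.1.1: III.3.3.2 not covered. → 16%.
Line C: grain → III.2; dried → III.2.1; retail-packed → III.2.1.3. Scheduled 21%. Westmoor agreement on III.1.1.1: III.2.1.3 not covered. → 21%.
Line D: oilseed → III.3; dried → III.3.1; in bulk → III.3.1.1. Scheduled 24%. Westmoor agreement on III.1.1.1: III.3.1.1 not covered. → 24%.
Sum: 12% + 16% + 21% + 24% = 73%.

73%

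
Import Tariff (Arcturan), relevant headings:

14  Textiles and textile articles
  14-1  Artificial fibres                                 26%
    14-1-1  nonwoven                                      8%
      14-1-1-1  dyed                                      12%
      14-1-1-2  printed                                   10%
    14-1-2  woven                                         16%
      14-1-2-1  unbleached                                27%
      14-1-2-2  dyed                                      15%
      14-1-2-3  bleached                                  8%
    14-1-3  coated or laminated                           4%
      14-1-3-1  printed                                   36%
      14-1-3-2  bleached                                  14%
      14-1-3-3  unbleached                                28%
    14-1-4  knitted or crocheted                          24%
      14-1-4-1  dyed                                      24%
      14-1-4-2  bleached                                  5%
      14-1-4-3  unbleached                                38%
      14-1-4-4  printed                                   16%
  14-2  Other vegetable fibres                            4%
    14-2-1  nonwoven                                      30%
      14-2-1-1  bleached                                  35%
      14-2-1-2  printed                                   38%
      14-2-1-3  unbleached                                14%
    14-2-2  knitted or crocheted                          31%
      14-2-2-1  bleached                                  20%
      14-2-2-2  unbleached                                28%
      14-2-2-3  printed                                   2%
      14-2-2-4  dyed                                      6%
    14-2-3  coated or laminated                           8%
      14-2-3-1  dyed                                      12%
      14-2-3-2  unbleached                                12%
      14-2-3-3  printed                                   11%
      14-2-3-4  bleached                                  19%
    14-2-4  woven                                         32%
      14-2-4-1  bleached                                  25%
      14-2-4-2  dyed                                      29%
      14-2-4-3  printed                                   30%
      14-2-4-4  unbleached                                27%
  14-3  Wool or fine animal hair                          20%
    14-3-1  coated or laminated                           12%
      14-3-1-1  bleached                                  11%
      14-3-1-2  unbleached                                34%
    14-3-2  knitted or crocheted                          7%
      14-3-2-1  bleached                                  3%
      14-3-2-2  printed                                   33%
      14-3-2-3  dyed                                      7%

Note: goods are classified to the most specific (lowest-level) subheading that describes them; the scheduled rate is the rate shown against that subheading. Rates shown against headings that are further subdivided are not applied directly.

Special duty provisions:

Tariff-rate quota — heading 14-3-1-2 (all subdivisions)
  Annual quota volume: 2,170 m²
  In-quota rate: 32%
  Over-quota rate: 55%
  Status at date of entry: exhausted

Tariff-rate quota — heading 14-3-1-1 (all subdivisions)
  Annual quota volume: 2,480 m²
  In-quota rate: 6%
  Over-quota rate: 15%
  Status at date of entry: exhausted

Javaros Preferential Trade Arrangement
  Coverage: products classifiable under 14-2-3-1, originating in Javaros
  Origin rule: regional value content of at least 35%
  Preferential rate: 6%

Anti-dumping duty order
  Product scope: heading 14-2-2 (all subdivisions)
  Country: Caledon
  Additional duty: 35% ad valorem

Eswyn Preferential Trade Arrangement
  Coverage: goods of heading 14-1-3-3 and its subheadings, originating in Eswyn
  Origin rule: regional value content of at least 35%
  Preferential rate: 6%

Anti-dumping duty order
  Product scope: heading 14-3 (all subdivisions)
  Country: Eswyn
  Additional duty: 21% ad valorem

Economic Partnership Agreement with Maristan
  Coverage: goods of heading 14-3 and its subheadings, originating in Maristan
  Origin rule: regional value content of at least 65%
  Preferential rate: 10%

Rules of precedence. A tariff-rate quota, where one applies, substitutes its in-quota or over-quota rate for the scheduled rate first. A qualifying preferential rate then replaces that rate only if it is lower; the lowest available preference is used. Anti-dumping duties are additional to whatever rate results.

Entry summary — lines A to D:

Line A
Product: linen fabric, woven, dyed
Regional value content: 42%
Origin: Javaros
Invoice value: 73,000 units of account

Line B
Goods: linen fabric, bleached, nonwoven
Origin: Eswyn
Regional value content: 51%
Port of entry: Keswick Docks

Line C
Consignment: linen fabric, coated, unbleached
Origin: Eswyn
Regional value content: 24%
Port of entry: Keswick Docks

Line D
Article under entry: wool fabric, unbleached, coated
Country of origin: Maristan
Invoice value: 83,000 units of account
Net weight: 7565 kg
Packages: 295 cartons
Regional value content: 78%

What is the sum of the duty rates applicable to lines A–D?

Line A: linen → 14-2; woven → 14-2-4; dyed → 14-2-4-2. Scheduled 29%. Javaros agreement on 14-2-3-1: 14-2-4-2 not covered. → 29%.
Line B: linen → 14-2; nonwoven → 14-2-1; bleached → 14-2-1-1. Scheduled 35%. Eswyn agreement on 14-1-3-3: 14-2-1-1 not covered. → 35%.
Line C: linen → 14-2; coated → 14-2-3; unbleached → 14-2-3-2. Scheduled 12%. Eswyn agreement on 14-1-3-3: 14-2-3-2 not covered. → 12%.
Line D: wool → 14-3; coated → 14-3-1; unbleached → 14-3-1-2. Scheduled 34%. quota on 14-3-1-2 exhausted → over-quota 55%; Maristan agreement on 14-3: RVC ≥ 65% → 10% available; preferential 10%. → 10%.
Sum: 29% + 35% + 12% + 10% = 86%.

86%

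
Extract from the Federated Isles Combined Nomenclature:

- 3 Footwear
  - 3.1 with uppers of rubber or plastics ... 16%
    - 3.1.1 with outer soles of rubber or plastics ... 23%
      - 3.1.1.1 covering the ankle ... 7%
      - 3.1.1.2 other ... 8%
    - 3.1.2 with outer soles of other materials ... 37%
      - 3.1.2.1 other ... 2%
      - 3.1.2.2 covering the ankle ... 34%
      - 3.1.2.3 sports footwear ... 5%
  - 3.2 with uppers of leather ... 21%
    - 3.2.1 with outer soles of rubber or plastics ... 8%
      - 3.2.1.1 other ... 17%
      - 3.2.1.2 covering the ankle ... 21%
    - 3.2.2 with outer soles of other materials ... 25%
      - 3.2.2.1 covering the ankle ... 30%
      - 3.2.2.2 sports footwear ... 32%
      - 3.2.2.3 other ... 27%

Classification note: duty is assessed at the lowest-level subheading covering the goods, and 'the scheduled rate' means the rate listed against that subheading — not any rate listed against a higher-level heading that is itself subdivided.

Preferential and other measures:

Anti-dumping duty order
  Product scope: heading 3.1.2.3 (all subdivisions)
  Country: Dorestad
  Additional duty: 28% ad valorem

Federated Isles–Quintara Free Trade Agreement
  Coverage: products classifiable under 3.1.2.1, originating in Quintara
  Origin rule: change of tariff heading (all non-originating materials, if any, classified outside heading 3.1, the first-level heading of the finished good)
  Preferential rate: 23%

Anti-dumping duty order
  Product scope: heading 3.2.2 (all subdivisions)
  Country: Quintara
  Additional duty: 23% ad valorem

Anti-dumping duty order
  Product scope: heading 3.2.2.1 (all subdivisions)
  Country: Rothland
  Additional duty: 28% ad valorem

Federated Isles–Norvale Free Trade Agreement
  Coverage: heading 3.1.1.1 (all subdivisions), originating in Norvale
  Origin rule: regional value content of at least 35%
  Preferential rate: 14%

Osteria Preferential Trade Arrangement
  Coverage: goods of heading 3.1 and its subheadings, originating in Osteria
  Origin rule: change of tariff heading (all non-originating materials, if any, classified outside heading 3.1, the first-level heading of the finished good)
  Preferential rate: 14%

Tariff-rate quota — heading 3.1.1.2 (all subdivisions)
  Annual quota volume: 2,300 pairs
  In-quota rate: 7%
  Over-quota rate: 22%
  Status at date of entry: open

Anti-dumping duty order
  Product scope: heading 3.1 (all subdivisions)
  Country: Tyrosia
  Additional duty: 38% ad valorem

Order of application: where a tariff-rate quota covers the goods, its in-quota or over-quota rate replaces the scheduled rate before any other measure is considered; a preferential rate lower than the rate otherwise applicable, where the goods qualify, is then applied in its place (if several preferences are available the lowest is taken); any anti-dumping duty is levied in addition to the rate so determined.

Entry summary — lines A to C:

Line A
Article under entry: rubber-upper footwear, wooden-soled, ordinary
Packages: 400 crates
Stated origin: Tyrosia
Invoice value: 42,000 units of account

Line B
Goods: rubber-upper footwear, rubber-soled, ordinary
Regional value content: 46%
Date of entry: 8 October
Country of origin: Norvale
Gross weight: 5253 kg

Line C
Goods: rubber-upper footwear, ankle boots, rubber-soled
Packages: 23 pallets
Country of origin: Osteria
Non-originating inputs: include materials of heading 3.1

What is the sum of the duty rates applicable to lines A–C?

Line A: rubber-upper → 3.1; wooden-soled → 3.1.2; ordinary → 3.1.2.1. Scheduled 2%. anti-dumping (Tyrosia, 3.1): +38%; total 2% + 38% = 40%. → 40%.
Line B: rubber-upper → 3.1; rubber-soled → 3.1.1; ordinary → 3.1.1.2. Scheduled 8%. quota on 3.1.1.2 open → in-quota 7%; Norvale agreement on 3.1.1.1: 3.1.1.2 not covered. → 7%.
Line C: rubber-upper → 3.1; rubber-soled → 3.1.1; ankle boots → 3.1.1.1. Scheduled 7%. Osteria agreement on 3.1: CTH not met. → 7%.
Sum: 40% + 7% + 7% = 54%.

54%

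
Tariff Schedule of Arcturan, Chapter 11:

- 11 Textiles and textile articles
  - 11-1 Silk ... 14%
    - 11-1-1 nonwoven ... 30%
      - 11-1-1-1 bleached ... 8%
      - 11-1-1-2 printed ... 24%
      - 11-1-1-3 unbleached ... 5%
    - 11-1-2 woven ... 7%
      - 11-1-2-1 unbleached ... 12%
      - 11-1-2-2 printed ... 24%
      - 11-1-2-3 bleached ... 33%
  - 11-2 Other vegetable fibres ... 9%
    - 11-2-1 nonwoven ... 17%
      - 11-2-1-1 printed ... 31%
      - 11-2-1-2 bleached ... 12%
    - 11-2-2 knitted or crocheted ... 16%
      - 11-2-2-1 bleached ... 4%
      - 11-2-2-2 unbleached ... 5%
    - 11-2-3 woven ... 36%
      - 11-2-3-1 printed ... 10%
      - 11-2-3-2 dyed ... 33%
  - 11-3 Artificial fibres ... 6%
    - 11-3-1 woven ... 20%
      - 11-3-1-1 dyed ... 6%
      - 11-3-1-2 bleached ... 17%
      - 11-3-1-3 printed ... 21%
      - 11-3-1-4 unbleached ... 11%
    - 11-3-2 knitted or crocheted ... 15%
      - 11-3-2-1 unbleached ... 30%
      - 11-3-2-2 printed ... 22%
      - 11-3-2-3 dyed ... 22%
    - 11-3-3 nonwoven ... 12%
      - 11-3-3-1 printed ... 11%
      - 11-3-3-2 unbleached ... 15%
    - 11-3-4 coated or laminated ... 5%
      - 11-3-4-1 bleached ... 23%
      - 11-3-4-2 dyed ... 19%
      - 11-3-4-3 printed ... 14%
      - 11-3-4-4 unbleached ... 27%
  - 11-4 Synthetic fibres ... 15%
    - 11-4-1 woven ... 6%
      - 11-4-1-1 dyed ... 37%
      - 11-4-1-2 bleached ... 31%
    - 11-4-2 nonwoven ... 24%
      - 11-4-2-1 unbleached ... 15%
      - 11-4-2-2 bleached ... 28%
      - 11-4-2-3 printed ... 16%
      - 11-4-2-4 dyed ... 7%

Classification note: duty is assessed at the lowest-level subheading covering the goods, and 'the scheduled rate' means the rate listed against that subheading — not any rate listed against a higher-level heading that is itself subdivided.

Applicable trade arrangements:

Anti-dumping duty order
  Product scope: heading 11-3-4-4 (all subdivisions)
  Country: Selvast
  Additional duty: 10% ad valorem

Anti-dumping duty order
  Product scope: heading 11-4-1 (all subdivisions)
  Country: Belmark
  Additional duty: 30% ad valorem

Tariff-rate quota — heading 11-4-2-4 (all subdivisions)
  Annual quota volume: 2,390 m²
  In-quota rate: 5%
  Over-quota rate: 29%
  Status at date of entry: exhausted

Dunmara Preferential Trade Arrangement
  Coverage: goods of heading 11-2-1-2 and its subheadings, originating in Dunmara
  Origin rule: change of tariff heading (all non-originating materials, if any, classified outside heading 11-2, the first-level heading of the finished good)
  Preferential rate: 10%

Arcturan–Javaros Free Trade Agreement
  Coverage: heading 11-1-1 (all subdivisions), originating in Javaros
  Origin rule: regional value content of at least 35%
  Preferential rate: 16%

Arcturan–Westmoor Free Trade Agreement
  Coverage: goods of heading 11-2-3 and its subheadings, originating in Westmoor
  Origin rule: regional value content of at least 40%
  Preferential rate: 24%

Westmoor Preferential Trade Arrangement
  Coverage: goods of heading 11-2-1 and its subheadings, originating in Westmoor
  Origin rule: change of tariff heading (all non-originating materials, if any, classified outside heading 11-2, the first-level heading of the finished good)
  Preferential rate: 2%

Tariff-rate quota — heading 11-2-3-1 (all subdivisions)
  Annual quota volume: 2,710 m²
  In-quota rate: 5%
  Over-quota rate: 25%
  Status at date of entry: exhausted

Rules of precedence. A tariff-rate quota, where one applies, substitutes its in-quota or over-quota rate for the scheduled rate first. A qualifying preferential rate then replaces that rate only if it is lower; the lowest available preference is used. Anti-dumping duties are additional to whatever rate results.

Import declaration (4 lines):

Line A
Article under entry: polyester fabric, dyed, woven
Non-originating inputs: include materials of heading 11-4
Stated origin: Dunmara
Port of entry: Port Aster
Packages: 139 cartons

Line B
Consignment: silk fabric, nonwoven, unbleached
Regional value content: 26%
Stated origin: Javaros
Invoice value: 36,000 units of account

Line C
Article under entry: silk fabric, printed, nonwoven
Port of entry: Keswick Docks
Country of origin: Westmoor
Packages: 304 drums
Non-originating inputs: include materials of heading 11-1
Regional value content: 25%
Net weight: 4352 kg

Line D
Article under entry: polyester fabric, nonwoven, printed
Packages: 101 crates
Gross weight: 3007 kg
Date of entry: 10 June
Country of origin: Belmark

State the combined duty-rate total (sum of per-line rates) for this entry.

Line A: polyester → 11-4; woven → 11-4-1; dyed → 11-4-1-1. Scheduled 37%. Dunmara agreement on 11-2-1-2: 11-4-1-1 not covered. → 37%.
Line B: silk → 11-1; nonwoven → 11-1-1; unbleached → 11-1-1-3. Scheduled 5%. Javaros agreement on 11-1-1: RVC < 35%. → 5%.
Line C: silk → 11-1; nonwoven → 11-1-1; printed → 11-1-1-2. Scheduled 24%. Westmoor agreement on 11-2-3: 11-1-1-2 not covered; Westmoor agreement on 11-2-1: 11-1-1-2 not covered. → 24%.
Line D: polyester → 11-4; nonwoven → 11-4-2; printed → 11-4-2-3. Scheduled 16%. No special measure applies. → 16%.
Sum: 37% + 5% + 24% + 16% = 82%.

82%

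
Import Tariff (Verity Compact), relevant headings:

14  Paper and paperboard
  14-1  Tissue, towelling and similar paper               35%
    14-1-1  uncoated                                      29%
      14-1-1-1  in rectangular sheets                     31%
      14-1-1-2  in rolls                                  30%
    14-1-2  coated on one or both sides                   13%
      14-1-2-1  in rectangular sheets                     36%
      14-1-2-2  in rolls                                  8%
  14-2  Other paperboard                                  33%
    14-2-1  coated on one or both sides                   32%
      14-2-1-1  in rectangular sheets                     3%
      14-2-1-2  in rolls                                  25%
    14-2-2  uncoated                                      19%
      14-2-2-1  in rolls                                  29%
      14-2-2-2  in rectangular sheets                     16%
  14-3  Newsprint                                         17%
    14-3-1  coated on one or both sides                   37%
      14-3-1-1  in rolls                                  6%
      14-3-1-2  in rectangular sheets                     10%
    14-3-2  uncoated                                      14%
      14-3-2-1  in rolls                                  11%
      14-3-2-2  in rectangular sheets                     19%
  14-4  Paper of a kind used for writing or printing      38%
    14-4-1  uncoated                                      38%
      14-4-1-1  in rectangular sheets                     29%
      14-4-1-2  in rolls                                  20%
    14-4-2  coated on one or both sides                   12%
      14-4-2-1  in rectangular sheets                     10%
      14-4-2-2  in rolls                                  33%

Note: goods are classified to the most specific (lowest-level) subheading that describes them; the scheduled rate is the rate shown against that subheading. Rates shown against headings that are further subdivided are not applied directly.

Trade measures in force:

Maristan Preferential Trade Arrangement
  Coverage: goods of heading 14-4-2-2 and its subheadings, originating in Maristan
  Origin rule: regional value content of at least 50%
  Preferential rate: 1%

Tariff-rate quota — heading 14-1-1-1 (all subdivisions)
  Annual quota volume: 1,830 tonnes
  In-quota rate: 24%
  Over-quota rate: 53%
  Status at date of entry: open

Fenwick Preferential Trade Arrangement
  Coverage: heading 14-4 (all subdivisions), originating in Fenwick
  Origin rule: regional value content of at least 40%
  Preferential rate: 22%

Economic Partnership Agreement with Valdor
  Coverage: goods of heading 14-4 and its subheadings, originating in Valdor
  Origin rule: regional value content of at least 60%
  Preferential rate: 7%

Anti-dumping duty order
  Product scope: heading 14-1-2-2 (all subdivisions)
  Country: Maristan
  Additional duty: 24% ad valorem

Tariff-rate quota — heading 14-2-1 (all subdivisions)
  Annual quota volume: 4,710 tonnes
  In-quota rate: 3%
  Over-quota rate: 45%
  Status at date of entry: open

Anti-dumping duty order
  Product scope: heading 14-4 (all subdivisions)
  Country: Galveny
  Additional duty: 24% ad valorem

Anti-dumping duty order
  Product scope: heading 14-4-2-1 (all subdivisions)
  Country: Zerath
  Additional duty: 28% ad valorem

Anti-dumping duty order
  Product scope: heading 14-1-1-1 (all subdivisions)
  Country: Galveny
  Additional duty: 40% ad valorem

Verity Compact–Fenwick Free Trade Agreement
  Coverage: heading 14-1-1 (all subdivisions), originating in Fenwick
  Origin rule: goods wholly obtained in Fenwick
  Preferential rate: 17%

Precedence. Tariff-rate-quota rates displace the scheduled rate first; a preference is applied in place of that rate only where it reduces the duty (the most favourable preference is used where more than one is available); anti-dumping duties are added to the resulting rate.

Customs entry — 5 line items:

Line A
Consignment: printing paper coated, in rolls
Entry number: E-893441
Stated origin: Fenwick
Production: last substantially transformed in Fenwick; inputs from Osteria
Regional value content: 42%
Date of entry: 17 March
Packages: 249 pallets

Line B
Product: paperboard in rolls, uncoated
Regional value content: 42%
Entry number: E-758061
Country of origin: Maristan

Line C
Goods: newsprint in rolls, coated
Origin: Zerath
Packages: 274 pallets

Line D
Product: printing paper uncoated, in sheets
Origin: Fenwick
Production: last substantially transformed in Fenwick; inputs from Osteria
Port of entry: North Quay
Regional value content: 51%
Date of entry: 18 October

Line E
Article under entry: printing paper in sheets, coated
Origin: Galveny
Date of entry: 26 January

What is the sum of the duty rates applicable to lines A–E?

Line A: printing paper → 14-4; coated → 14-4-2; in rolls → 14-4-2-2. Scheduled 33%. Fenwick agreement on 14-4: RVC ≥ 40% → 22% available; Fenwick agreement on 14-1-1: 14-4-2-2 not covered; preferential 22%. → 22%.
Line B: paperboard → 14-2; uncoated → 14-2-2; in rolls → 14-2-2-1. Scheduled 29%. Maristan agreement on 14-4-2-2: 14-2-2-1 not covered. → 29%.
Line C: newsprint → 14-3; coated → 14-3-1; in rolls → 14-3-1-1. Scheduled 6%. No special measure applies. → 6%.
Line D: printing paper → 14-4; uncoated → 14-4-1; in sheets → 14-4-1-1. Scheduled 29%. Fenwick agreement on 14-4: RVC ≥ 40% → 22% available; Fenwick agreement on 14-1-1: 14-4-1-1 not covered; preferential 22%. → 22%.
Line E: printing paper → 14-4; coated → 14-4-2; in sheets → 14-4-2-1. Scheduled 10%. anti-dumping (Galveny, 14-4): +24%; total 10% + 24% = 34%. → 34%.
Sum: 22% + 29% + 6% + 22% + 34% = 113%.

113%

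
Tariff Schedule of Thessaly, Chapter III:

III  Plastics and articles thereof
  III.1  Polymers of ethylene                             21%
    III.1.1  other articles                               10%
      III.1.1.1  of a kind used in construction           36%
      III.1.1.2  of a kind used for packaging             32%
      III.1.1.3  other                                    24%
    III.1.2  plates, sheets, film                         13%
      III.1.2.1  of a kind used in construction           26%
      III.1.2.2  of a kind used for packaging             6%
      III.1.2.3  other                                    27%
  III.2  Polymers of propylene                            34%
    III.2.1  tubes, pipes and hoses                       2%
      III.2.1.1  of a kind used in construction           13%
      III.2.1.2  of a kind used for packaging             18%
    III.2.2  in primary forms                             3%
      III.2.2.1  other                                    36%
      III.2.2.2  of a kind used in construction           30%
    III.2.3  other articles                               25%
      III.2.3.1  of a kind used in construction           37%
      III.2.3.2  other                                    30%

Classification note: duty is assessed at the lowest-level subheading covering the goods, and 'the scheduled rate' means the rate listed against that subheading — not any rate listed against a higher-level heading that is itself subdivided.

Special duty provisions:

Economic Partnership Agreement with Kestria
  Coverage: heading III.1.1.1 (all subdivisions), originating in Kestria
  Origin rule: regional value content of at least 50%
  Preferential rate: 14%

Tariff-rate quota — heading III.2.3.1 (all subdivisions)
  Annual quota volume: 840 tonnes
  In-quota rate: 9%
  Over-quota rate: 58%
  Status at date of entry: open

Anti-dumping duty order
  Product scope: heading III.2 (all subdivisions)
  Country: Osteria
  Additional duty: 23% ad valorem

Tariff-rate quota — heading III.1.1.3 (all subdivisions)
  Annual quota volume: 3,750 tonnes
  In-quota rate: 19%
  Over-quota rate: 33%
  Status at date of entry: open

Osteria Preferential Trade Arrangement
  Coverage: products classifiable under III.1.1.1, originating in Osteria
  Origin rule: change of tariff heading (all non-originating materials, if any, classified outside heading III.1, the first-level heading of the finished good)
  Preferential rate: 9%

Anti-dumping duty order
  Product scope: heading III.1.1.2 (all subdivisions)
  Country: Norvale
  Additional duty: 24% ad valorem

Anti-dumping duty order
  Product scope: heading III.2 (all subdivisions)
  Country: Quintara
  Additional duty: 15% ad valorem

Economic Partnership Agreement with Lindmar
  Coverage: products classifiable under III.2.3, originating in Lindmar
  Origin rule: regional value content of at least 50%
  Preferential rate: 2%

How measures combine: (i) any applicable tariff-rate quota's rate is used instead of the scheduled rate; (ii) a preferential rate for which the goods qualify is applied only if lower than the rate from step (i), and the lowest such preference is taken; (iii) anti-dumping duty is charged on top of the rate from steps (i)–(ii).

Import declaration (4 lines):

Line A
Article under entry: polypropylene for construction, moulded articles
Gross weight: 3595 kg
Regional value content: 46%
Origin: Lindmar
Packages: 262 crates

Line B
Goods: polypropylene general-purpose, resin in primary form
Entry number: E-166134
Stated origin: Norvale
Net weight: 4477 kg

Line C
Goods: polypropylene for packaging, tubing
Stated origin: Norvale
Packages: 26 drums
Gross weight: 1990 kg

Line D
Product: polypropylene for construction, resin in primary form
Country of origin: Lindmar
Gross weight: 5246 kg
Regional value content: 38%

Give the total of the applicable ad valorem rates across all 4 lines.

Line A: polypropylene → III.2; moulded articles → III.2.3; for construction → III.2.3.1. Scheduled 37%. quota on III.2.3.1 open → in-quota 9%; Lindmar agreement on III.2.3: RVC < 50%. → 9%.
Line B: polypropylene → III.2; resin in primary form → III.2.2; general-purpose → III.2.2.1. Scheduled 36%. No special measure applies. → 36%.
Line C: polypropylene → III.2; tubing → III.2.1; for packaging → III.2.1.2. Scheduled 18%. No special measure applies. → 18%.
Line D: polypropylene → III.2; resin in primary form → III.2.2; for construction → III.2.2.2. Scheduled 30%. Lindmar agreement on III.2.3: III.2.2.2 not covered. → 30%.
Sum: 9% + 36% + 18% + 30% = 93%.

93%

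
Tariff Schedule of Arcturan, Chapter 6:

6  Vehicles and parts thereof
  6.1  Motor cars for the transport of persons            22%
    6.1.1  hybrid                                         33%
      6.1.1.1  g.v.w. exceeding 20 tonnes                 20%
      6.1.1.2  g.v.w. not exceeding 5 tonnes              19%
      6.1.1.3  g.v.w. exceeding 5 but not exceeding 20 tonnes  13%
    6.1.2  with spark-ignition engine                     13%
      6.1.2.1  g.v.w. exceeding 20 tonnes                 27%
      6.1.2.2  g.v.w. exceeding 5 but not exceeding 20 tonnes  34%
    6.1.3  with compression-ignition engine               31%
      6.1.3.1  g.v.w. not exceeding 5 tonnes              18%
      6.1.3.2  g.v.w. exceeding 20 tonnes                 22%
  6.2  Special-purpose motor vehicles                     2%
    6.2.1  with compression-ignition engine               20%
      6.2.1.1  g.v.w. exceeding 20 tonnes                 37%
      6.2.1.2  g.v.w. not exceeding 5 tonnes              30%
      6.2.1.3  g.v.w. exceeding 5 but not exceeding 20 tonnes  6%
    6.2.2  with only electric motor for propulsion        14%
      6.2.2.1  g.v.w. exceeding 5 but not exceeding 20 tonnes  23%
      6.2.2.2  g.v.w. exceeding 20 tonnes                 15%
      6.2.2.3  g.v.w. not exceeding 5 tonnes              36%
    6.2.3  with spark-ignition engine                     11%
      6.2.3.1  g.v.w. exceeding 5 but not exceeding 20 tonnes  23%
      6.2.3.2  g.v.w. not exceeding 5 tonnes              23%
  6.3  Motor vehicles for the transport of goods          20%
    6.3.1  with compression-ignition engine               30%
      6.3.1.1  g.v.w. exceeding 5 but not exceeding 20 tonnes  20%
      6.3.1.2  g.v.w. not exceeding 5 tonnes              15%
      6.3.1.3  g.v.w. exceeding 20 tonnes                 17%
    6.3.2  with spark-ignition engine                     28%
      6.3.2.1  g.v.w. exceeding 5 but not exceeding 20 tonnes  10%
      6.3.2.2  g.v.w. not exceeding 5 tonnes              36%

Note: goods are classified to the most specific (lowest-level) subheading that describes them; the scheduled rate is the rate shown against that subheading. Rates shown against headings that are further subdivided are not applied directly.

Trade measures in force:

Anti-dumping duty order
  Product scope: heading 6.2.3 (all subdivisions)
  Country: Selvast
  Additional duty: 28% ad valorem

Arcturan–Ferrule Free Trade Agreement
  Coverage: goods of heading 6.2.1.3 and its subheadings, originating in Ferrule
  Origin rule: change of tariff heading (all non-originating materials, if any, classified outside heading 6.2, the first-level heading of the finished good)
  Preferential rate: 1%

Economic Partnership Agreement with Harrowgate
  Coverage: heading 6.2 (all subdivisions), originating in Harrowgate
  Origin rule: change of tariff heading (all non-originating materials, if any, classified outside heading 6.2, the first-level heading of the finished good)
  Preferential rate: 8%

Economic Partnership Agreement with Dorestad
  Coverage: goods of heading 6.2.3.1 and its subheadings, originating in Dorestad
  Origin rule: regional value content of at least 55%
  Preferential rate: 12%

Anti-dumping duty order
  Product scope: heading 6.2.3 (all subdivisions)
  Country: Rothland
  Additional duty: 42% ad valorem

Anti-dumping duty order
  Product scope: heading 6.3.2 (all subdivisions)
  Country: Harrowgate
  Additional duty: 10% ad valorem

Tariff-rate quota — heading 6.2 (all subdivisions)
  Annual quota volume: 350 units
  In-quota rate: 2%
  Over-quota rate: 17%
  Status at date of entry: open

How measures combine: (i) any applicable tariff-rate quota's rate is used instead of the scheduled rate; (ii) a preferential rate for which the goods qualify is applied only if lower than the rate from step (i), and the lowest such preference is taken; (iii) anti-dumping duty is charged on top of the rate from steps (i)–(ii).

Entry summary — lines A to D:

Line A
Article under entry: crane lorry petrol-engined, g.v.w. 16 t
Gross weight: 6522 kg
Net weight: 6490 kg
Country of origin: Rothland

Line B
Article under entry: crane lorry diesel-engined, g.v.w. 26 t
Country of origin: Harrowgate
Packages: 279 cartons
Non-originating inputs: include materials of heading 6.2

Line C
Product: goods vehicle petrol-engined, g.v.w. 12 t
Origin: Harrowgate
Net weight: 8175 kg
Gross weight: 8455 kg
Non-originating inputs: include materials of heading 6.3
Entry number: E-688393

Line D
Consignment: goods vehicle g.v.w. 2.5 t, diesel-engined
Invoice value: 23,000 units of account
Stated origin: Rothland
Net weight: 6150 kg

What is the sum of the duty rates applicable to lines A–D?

81%

Line A: crane lorry → 6.2; petrol-engined → 6.2.3; g.v.w. 16 t → 6.2.3.1. Scheduled 23%. quota on 6.2 open → in-quota 2%; anti-dumping (Rothland, 6.2.3): +42%; total 2% + 42% = 44%. → 44%.
Line B: crane lorry → 6.2; diesel-engined → 6.2.1; g.v.w. 26 t → 6.2.1.1. Scheduled 37%. quota on 6.2 open → in-quota 2%; Harrowgate agreement on 6.2: CTH not met. → 2%.
Line C: goods vehicle → 6.3; petrol-engined → 6.3.2; g.v.w. 12 t → 6.3.2.1. Scheduled 10%. Harrowgate agreement on 6.2: 6.3.2.1 not covered; anti-dumping (Harrowgate, 6.3.2): +10%; total 10% + 10% = 20%. → 20%.
Line D: goods vehicle → 6.3; diesel-engined → 6.3.1; g.v.w. 2.5 t → 6.3.1.2. Scheduled 15%. No special measure applies. → 15%.
Sum: 44% + 2% + 20% + 15% = 81%.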